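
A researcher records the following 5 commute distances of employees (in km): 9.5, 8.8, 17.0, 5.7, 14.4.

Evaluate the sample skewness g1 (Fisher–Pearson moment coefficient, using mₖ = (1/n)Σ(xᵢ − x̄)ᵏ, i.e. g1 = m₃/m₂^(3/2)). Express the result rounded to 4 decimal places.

x̄ = (9.5 + 8.8 + 17.0 + 5.7 + 14.4) / 5 = 11.0800
deviations (xᵢ − x̄): -1.5800, -2.2800, 5.9200, -5.3800, 3.3200
Σ(xᵢ − x̄)² = 82.7080 ⇒ m₂ = 82.7080/5 = 16.54160
Σ(xᵢ − x̄)³ = 72.5515 ⇒ m₃ = 72.5515/5 = 14.51030
m₂^(3/2) = 16.54160^(1.5) = 67.27695
g1 = m₃ / m₂^(3/2) = 14.51030 / 67.27695 ≈ 0.2157

0.2157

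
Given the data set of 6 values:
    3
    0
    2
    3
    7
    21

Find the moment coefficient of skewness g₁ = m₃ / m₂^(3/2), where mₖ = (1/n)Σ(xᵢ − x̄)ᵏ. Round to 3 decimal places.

1.463

x̄ = (3 + 0 + 2 + 3 + 7 + 21) / 6 = 6.0000
deviations (xᵢ − x̄): -3.0000, -6.0000, -4.0000, -3.0000, 1.0000, 15.0000
Σ(xᵢ − x̄)² = 296.0000 ⇒ m₂ = 296.0000/6 = 49.33333
Σ(xᵢ − x̄)³ = 3042.0000 ⇒ m₃ = 3042.0000/6 = 507.00000
m₂^(3/2) = 49.33333^(1.5) = 346.50595
g₁ = m₃ / m₂^(3/2) = 507.00000 / 346.50595 ≈ 1.463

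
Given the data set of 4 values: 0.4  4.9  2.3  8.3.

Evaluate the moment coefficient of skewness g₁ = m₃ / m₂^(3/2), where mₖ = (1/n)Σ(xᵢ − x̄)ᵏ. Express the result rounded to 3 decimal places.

x̄ = (0.4 + 4.9 + 2.3 + 8.3) / 4 = 3.9750
deviations (xᵢ − x̄): -3.5750, 0.9250, -1.6750, 4.3250
Σ(xᵢ − x̄)² = 35.1475 ⇒ m₂ = 35.1475/4 = 8.78688
Σ(xᵢ − x̄)³ = 31.3031 ⇒ m₃ = 31.3031/4 = 7.82578
m₂^(3/2) = 8.78688^(1.5) = 26.04664
g₁ = m₃ / m₂^(3/2) = 7.82578 / 26.04664 ≈ 0.300

0.300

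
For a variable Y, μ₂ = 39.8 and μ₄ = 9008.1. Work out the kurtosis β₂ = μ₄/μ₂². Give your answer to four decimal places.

μ₂² = 39.8² = 1584.04000
μ₄/μ₂² = 9008.1 / 1584.04000 = 5.68679
β₂ ≈ 5.6868

5.6868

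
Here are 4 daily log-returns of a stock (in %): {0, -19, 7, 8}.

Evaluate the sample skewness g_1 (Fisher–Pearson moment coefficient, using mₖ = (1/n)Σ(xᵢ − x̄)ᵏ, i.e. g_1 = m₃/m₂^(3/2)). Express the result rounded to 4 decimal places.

x̄ = (0 - 19 + 7 + 8) / 4 = -1.0000
deviations (xᵢ − x̄): 1.0000, -18.0000, 8.0000, 9.0000
Σ(xᵢ − x̄)² = 470.0000 ⇒ m₂ = 470.0000/4 = 117.50000
Σ(xᵢ − x̄)³ = -4590.0000 ⇒ m₃ = -4590.0000/4 = -1147.50000
m₂^(3/2) = 117.50000^(1.5) = 1273.66965
g_1 = m₃ / m₂^(3/2) = -1147.50000 / 1273.66965 ≈ -0.9009

-0.9009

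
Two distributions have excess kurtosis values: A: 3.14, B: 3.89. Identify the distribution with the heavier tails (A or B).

B

Higher excess kurtosis ⇒ heavier tails relative to the normal distribution.
3.14 vs 3.89: the larger is 3.89, so B has heavier tails.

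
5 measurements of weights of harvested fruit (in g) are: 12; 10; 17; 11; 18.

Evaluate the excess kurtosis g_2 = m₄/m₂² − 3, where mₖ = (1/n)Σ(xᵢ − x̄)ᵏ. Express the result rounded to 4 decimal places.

x̄ = 13.6000
Σ(xᵢ − x̄)² = 53.2000 ⇒ m₂ = 10.64000
Σ(xᵢ − x̄)⁴ = 728.6560 ⇒ m₄ = 145.73120
m₂² = 113.20960
g_2 = m₄/m₂² − 3 = 1.28727 − 3 ≈ -1.7127

-1.7127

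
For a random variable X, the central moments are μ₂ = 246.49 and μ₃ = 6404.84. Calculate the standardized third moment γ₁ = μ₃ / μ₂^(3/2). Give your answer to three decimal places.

σ = √μ₂ = √246.49 = 15.70000
σ³ = μ₂^(3/2) = 3869.89300
γ₁ = μ₃/σ³ = 6404.84 / 3869.89300 ≈ 1.655

1.655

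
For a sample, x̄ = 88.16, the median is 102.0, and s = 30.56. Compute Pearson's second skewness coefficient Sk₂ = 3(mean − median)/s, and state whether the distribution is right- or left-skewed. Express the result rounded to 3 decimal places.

Sk₂ = 3(88.16 − 102.0) / 30.56 = 3 × -13.8400 / 30.56
    = -41.5200 / 30.56 ≈ -1.359
Sk₂ < 0 ⇒ mean < median ⇒ left-skewed (negative skew).

-1.359, left-skewed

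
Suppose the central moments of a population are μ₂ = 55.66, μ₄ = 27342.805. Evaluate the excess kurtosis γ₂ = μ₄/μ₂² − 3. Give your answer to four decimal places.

μ₂² = 55.66² = 3098.03560
μ₄/μ₂² = 27342.805 / 3098.03560 = 8.82585
γ₂ = 8.82585 − 3 ≈ 5.8259

5.8259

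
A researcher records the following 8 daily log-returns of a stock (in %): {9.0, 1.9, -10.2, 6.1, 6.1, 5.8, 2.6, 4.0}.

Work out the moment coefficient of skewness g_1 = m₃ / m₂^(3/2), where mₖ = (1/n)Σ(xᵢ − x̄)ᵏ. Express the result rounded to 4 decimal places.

-1.6179

x̄ = (9.0 + 1.9 - 10.2 + 6.1 + 6.1 + 5.8 + 2.6 + 4.0) / 8 = 3.1625
deviations (xᵢ − x̄): 5.8375, -1.2625, -13.3625, 2.9375, 2.9375, 2.6375, -0.5625, 0.8375
Σ(xᵢ − x̄)² = 239.4588 ⇒ m₂ = 239.4588/8 = 29.93234
Σ(xᵢ − x̄)³ = -2119.5995 ⇒ m₃ = -2119.5995/8 = -264.94993
m₂^(3/2) = 29.93234^(1.5) = 163.76123
g_1 = m₃ / m₂^(3/2) = -264.94993 / 163.76123 ≈ -1.6179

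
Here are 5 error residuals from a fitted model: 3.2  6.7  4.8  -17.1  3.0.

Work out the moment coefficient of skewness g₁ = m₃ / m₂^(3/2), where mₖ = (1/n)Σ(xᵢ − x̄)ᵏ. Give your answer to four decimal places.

-1.4111

x̄ = (3.2 + 6.7 + 4.8 - 17.1 + 3.0) / 5 = 0.1200
deviations (xᵢ − x̄): 3.0800, 6.5800, 4.6800, -17.2200, 2.8800
Σ(xᵢ − x̄)² = 379.5080 ⇒ m₂ = 379.5080/5 = 75.90160
Σ(xᵢ − x̄)³ = -4665.7195 ⇒ m₃ = -4665.7195/5 = -933.14390
m₂^(3/2) = 75.90160^(1.5) = 661.26631
g₁ = m₃ / m₂^(3/2) = -933.14390 / 661.26631 ≈ -1.4111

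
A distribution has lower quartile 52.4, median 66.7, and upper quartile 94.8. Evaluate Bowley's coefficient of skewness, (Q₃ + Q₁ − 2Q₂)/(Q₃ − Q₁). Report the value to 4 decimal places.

numerator: Q₃ + Q₁ − 2Q₂ = 94.8 + 52.4 − 2×66.7 = 13.8000
denominator: Q₃ − Q₁ = 94.8 − 52.4 = 42.4000
Bowley skewness = 13.8000 / 42.4000 ≈ 0.3255

0.3255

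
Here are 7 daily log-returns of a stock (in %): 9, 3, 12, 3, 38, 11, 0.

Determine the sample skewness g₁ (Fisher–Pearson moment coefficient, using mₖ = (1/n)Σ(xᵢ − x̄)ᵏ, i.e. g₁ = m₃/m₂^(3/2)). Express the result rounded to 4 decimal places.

x̄ = (9 + 3 + 12 + 3 + 38 + 11 + 0) / 7 = 10.8571
deviations (xᵢ − x̄): -1.8571, -7.8571, 1.1429, -7.8571, 27.1429, 0.1429, -10.8571
Σ(xᵢ − x̄)² = 982.8571 ⇒ m₂ = 982.8571/7 = 140.40816
Σ(xᵢ − x̄)³ = 17742.2449 ⇒ m₃ = 17742.2449/7 = 2534.60641
m₂^(3/2) = 140.40816^(1.5) = 1663.75180
g₁ = m₃ / m₂^(3/2) = 2534.60641 / 1663.75180 ≈ 1.5234

1.5234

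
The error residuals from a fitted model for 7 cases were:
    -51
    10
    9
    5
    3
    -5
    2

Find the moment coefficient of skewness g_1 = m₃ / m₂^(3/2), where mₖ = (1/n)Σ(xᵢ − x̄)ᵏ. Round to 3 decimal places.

-1.821

x̄ = (-51 + 10 + 9 + 5 + 3 - 5 + 2) / 7 = -3.8571
deviations (xᵢ − x̄): -47.1429, 13.8571, 12.8571, 8.8571, 6.8571, -1.1429, 5.8571
Σ(xᵢ − x̄)² = 2740.8571 ⇒ m₂ = 2740.8571/7 = 391.55102
Σ(xᵢ − x̄)³ = -98769.6735 ⇒ m₃ = -98769.6735/7 = -14109.95335
m₂^(3/2) = 391.55102^(1.5) = 7747.87384
g_1 = m₃ / m₂^(3/2) = -14109.95335 / 7747.87384 ≈ -1.821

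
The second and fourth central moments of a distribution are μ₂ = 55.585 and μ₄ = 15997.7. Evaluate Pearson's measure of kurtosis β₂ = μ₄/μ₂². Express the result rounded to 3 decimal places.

μ₂² = 55.585² = 3089.69223
μ₄/μ₂² = 15997.7 / 3089.69223 = 5.17776
β₂ ≈ 5.178

5.178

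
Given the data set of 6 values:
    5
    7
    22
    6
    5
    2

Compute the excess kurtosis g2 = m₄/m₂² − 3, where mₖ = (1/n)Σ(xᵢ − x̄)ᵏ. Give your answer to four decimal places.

0.8414

x̄ = 7.8333
Σ(xᵢ − x̄)² = 254.8333 ⇒ m₂ = 42.47222
Σ(xᵢ − x̄)⁴ = 41576.8194 ⇒ m₄ = 6929.46991
m₂² = 1803.88966
g2 = m₄/m₂² − 3 = 3.84140 − 3 ≈ 0.8414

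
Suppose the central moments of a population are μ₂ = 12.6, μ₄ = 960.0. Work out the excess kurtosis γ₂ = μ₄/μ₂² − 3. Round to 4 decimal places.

μ₂² = 12.6² = 158.76000
μ₄/μ₂² = 960.0 / 158.76000 = 6.04686
γ₂ = 6.04686 − 3 ≈ 3.0469

3.0469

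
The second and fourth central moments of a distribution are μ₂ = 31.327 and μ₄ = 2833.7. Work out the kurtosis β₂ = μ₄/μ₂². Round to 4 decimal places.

2.8875

μ₂² = 31.327² = 981.38093
μ₄/μ₂² = 2833.7 / 981.38093 = 2.88746
β₂ ≈ 2.8875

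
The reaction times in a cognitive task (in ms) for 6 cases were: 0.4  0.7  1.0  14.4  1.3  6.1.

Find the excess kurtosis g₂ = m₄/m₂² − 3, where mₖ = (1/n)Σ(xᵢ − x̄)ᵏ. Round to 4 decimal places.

0.1405

x̄ = 3.9833
Σ(xᵢ − x̄)² = 152.7083 ⇒ m₂ = 25.45139
Σ(xᵢ − x̄)⁴ = 12205.9759 ⇒ m₄ = 2034.32932
m₂² = 647.77320
g₂ = m₄/m₂² − 3 = 3.14050 − 3 ≈ 0.1405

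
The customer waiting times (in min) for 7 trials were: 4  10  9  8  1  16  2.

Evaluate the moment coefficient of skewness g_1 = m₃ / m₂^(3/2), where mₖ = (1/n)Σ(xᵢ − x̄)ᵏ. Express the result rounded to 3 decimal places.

0.408

x̄ = (4 + 10 + 9 + 8 + 1 + 16 + 2) / 7 = 7.1429
deviations (xᵢ − x̄): -3.1429, 2.8571, 1.8571, 0.8571, -6.1429, 8.8571, -5.1429
Σ(xᵢ − x̄)² = 164.8571 ⇒ m₂ = 164.8571/7 = 23.55102
Σ(xᵢ − x̄)³ = 326.3265 ⇒ m₃ = 326.3265/7 = 46.61808
m₂^(3/2) = 23.55102^(1.5) = 114.29167
g_1 = m₃ / m₂^(3/2) = 46.61808 / 114.29167 ≈ 0.408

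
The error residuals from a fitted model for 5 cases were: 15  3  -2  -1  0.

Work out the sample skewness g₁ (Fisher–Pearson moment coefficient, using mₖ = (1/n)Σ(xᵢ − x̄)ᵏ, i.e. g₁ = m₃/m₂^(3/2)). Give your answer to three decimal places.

x̄ = (15 + 3 - 2 - 1 + 0) / 5 = 3.0000
deviations (xᵢ − x̄): 12.0000, 0.0000, -5.0000, -4.0000, -3.0000
Σ(xᵢ − x̄)² = 194.0000 ⇒ m₂ = 194.0000/5 = 38.80000
Σ(xᵢ − x̄)³ = 1512.0000 ⇒ m₃ = 1512.0000/5 = 302.40000
m₂^(3/2) = 38.80000^(1.5) = 241.68383
g₁ = m₃ / m₂^(3/2) = 302.40000 / 241.68383 ≈ 1.251

1.251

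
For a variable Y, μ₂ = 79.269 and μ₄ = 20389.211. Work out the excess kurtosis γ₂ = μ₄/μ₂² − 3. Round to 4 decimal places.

μ₂² = 79.269² = 6283.57436
μ₄/μ₂² = 20389.211 / 6283.57436 = 3.24484
γ₂ = 3.24484 − 3 ≈ 0.2448

0.2448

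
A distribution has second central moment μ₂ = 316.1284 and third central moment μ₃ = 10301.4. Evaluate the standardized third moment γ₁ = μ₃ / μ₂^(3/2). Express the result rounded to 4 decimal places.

σ = √μ₂ = √316.1284 = 17.78000
σ³ = μ₂^(3/2) = 5620.76295
γ₁ = μ₃/σ³ = 10301.4 / 5620.76295 ≈ 1.8327

1.8327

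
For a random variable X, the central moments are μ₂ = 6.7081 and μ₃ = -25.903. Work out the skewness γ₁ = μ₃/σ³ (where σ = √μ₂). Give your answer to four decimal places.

σ = √μ₂ = √6.7081 = 2.59000
σ³ = μ₂^(3/2) = 17.37398
γ₁ = μ₃/σ³ = -25.903 / 17.37398 ≈ -1.4909

-1.4909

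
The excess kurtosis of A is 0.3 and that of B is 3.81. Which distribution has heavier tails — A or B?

Higher excess kurtosis ⇒ heavier tails relative to the normal distribution.
0.3 vs 3.81: the larger is 3.81, so B has heavier tails.

B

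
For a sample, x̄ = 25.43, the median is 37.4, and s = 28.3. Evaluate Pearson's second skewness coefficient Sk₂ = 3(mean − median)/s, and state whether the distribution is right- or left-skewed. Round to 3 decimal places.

Sk₂ = 3(25.43 − 37.4) / 28.3 = 3 × -11.9700 / 28.3
    = -35.9100 / 28.3 ≈ -1.269
Sk₂ < 0 ⇒ mean < median ⇒ left-skewed (negative skew).

-1.269, left-skewed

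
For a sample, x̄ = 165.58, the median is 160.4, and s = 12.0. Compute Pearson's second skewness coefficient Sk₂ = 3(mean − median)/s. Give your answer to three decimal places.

Sk₂ = 3(165.58 − 160.4) / 12.0 = 3 × 5.1800 / 12.0
    = 15.5400 / 12.0 ≈ 1.295

1.295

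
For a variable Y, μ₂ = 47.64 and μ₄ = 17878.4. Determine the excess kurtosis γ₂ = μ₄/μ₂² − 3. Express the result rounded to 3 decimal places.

μ₂² = 47.64² = 2269.56960
μ₄/μ₂² = 17878.4 / 2269.56960 = 7.87744
γ₂ = 7.87744 − 3 ≈ 4.877

4.877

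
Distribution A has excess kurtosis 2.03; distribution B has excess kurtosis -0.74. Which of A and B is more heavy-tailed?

Higher excess kurtosis ⇒ heavier tails relative to the normal distribution.
2.03 vs -0.74: the larger is 2.03, so A has heavier tails. (A is leptokurtic — heavier-than-normal tails; the other is platykurtic.)

A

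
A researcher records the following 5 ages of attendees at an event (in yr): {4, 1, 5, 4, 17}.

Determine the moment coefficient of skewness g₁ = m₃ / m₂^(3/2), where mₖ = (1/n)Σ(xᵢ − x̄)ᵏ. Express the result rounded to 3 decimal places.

1.273

x̄ = (4 + 1 + 5 + 4 + 17) / 5 = 6.2000
deviations (xᵢ − x̄): -2.2000, -5.2000, -1.2000, -2.2000, 10.8000
Σ(xᵢ − x̄)² = 154.8000 ⇒ m₂ = 154.8000/5 = 30.96000
Σ(xᵢ − x̄)³ = 1096.0800 ⇒ m₃ = 1096.0800/5 = 219.21600
m₂^(3/2) = 30.96000^(1.5) = 172.26674
g₁ = m₃ / m₂^(3/2) = 219.21600 / 172.26674 ≈ 1.273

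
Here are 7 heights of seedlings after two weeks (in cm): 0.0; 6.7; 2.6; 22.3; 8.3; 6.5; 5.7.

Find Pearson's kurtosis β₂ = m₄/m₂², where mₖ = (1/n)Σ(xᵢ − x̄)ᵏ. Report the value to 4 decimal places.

3.9448

x̄ = 7.4429
Σ(xᵢ − x̄)² = 304.7971 ⇒ m₂ = 43.54245
Σ(xᵢ − x̄)⁴ = 52353.4524 ⇒ m₄ = 7479.06463
m₂² = 1895.94486
β₂ = m₄/m₂² = 7479.06463 / 1895.94486 ≈ 3.9448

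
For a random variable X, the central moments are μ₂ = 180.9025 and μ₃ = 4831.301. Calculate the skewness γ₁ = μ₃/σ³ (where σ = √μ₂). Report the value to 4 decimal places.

σ = √μ₂ = √180.9025 = 13.45000
σ³ = μ₂^(3/2) = 2433.13863
γ₁ = μ₃/σ³ = 4831.301 / 2433.13863 ≈ 1.9856

1.9856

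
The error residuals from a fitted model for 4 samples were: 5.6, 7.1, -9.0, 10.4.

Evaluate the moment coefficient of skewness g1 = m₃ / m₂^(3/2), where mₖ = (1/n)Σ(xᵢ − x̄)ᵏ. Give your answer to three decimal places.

-0.964

x̄ = (5.6 + 7.1 - 9.0 + 10.4) / 4 = 3.5250
deviations (xᵢ − x̄): 2.0750, 3.5750, -12.5250, 6.8750
Σ(xᵢ − x̄)² = 221.2275 ⇒ m₂ = 221.2275/4 = 55.30688
Σ(xᵢ − x̄)³ = -1585.2911 ⇒ m₃ = -1585.2911/4 = -396.32278
m₂^(3/2) = 55.30688^(1.5) = 411.30944
g1 = m₃ / m₂^(3/2) = -396.32278 / 411.30944 ≈ -0.964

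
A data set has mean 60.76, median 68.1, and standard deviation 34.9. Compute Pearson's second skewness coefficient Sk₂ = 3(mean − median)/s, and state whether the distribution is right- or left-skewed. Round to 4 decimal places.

Sk₂ = 3(60.76 − 68.1) / 34.9 = 3 × -7.3400 / 34.9
    = -22.0200 / 34.9 ≈ -0.6309
Sk₂ < 0 ⇒ mean < median ⇒ left-skewed (negative skew).

-0.6309, left-skewed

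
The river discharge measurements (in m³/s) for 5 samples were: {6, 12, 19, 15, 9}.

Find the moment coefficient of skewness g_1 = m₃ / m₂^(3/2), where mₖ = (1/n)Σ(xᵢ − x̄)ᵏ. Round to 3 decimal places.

x̄ = (6 + 12 + 19 + 15 + 9) / 5 = 12.2000
deviations (xᵢ − x̄): -6.2000, -0.2000, 6.8000, 2.8000, -3.2000
Σ(xᵢ − x̄)² = 102.8000 ⇒ m₂ = 102.8000/5 = 20.56000
Σ(xᵢ − x̄)³ = 65.2800 ⇒ m₃ = 65.2800/5 = 13.05600
m₂^(3/2) = 20.56000^(1.5) = 93.22549
g_1 = m₃ / m₂^(3/2) = 13.05600 / 93.22549 ≈ 0.140

0.140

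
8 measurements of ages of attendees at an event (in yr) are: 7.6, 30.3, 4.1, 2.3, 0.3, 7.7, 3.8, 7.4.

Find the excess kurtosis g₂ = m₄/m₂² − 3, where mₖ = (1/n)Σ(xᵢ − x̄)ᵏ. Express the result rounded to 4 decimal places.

x̄ = 7.9375
Σ(xᵢ − x̄)² = 622.4988 ⇒ m₂ = 77.81234
Σ(xᵢ − x̄)⁴ = 255004.0472 ⇒ m₄ = 31875.50590
m₂² = 6054.76084
g₂ = m₄/m₂² − 3 = 5.26454 − 3 ≈ 2.2645

2.2645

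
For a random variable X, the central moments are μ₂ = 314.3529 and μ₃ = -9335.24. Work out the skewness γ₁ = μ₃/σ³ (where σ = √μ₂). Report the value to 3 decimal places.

-1.675

σ = √μ₂ = √314.3529 = 17.73000
σ³ = μ₂^(3/2) = 5573.47692
γ₁ = μ₃/σ³ = -9335.24 / 5573.47692 ≈ -1.675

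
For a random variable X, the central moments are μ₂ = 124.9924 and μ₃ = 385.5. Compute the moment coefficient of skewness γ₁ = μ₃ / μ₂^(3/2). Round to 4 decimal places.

0.2759

σ = √μ₂ = √124.9924 = 11.18000
σ³ = μ₂^(3/2) = 1397.41503
γ₁ = μ₃/σ³ = 385.5 / 1397.41503 ≈ 0.2759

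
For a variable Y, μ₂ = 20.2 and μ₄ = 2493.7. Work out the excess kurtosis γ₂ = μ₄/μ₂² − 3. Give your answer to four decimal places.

μ₂² = 20.2² = 408.04000
μ₄/μ₂² = 2493.7 / 408.04000 = 6.11141
γ₂ = 6.11141 − 3 ≈ 3.1114

3.1114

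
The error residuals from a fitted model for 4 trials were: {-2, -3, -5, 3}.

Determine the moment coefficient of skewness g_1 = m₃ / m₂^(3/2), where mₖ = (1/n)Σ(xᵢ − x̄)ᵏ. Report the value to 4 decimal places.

0.6920

x̄ = (-2 - 3 - 5 + 3) / 4 = -1.7500
deviations (xᵢ − x̄): -0.2500, -1.2500, -3.2500, 4.7500
Σ(xᵢ − x̄)² = 34.7500 ⇒ m₂ = 34.7500/4 = 8.68750
Σ(xᵢ − x̄)³ = 70.8750 ⇒ m₃ = 70.8750/4 = 17.71875
m₂^(3/2) = 8.68750^(1.5) = 25.60603
g_1 = m₃ / m₂^(3/2) = 17.71875 / 25.60603 ≈ 0.6920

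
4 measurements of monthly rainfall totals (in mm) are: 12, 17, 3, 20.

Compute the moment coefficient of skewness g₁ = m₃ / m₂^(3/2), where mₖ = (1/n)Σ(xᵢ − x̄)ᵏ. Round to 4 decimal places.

-0.5555

x̄ = (12 + 17 + 3 + 20) / 4 = 13.0000
deviations (xᵢ − x̄): -1.0000, 4.0000, -10.0000, 7.0000
Σ(xᵢ − x̄)² = 166.0000 ⇒ m₂ = 166.0000/4 = 41.50000
Σ(xᵢ − x̄)³ = -594.0000 ⇒ m₃ = -594.0000/4 = -148.50000
m₂^(3/2) = 41.50000^(1.5) = 267.34505
g₁ = m₃ / m₂^(3/2) = -148.50000 / 267.34505 ≈ -0.5555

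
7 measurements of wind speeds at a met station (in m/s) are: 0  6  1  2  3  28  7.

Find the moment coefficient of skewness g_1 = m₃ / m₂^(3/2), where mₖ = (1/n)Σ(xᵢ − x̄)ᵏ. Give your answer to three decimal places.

x̄ = (0 + 6 + 1 + 2 + 3 + 28 + 7) / 7 = 6.7143
deviations (xᵢ − x̄): -6.7143, -0.7143, -5.7143, -4.7143, -3.7143, 21.2857, 0.2857
Σ(xᵢ − x̄)² = 567.4286 ⇒ m₂ = 567.4286/7 = 81.06122
Σ(xᵢ − x̄)³ = 8998.5306 ⇒ m₃ = 8998.5306/7 = 1285.50437
m₂^(3/2) = 81.06122^(1.5) = 729.82669
g_1 = m₃ / m₂^(3/2) = 1285.50437 / 729.82669 ≈ 1.761

1.761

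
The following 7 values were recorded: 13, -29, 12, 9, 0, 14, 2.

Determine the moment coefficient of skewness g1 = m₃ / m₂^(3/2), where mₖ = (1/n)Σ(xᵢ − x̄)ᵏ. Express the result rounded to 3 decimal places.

x̄ = (13 - 29 + 12 + 9 + 0 + 14 + 2) / 7 = 3.0000
deviations (xᵢ − x̄): 10.0000, -32.0000, 9.0000, 6.0000, -3.0000, 11.0000, -1.0000
Σ(xᵢ − x̄)² = 1372.0000 ⇒ m₂ = 1372.0000/7 = 196.00000
Σ(xᵢ − x̄)³ = -29520.0000 ⇒ m₃ = -29520.0000/7 = -4217.14286
m₂^(3/2) = 196.00000^(1.5) = 2744.00000
g1 = m₃ / m₂^(3/2) = -4217.14286 / 2744.00000 ≈ -1.537

-1.537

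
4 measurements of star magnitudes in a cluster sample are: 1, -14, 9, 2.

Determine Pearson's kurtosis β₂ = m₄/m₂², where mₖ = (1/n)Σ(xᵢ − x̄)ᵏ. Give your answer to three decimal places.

x̄ = -0.5000
Σ(xᵢ − x̄)² = 281.0000 ⇒ m₂ = 70.25000
Σ(xᵢ − x̄)⁴ = 41404.2500 ⇒ m₄ = 10351.06250
m₂² = 4935.06250
β₂ = m₄/m₂² = 10351.06250 / 4935.06250 ≈ 2.097

2.097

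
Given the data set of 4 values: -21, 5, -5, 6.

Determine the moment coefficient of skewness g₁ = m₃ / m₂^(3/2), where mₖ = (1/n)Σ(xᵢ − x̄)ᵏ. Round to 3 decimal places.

-0.693

x̄ = (-21 + 5 - 5 + 6) / 4 = -3.7500
deviations (xᵢ − x̄): -17.2500, 8.7500, -1.2500, 9.7500
Σ(xᵢ − x̄)² = 470.7500 ⇒ m₂ = 470.7500/4 = 117.68750
Σ(xᵢ − x̄)³ = -3538.1250 ⇒ m₃ = -3538.1250/4 = -884.53125
m₂^(3/2) = 117.68750^(1.5) = 1276.71954
g₁ = m₃ / m₂^(3/2) = -884.53125 / 1276.71954 ≈ -0.693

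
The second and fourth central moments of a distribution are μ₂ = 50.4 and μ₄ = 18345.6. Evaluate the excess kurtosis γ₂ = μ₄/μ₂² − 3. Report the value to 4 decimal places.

4.2222

μ₂² = 50.4² = 2540.16000
μ₄/μ₂² = 18345.6 / 2540.16000 = 7.22222
γ₂ = 7.22222 − 3 ≈ 4.2222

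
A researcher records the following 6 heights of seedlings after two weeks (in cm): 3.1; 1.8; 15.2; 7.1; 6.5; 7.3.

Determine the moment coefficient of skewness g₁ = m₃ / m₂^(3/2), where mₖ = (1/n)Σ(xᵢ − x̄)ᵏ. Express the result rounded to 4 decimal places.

0.8663

x̄ = (3.1 + 1.8 + 15.2 + 7.1 + 6.5 + 7.3) / 6 = 6.8333
deviations (xᵢ − x̄): -3.7333, -5.0333, 8.3667, 0.2667, -0.3333, 0.4667
Σ(xᵢ − x̄)² = 109.6733 ⇒ m₂ = 109.6733/6 = 18.27889
Σ(xᵢ − x̄)³ = 406.2084 ⇒ m₃ = 406.2084/6 = 67.70141
m₂^(3/2) = 18.27889^(1.5) = 78.14923
g₁ = m₃ / m₂^(3/2) = 67.70141 / 78.14923 ≈ 0.8663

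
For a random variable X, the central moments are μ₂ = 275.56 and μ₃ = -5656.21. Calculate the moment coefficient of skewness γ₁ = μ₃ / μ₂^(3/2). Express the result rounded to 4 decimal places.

σ = √μ₂ = √275.56 = 16.60000
σ³ = μ₂^(3/2) = 4574.29600
γ₁ = μ₃/σ³ = -5656.21 / 4574.29600 ≈ -1.2365

-1.2365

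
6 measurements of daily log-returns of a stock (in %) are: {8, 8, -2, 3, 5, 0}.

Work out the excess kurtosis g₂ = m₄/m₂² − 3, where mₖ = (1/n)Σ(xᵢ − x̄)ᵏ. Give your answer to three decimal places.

x̄ = 3.6667
Σ(xᵢ − x̄)² = 85.3333 ⇒ m₂ = 14.22222
Σ(xᵢ − x̄)⁴ = 1920.4444 ⇒ m₄ = 320.07407
m₂² = 202.27160
g₂ = m₄/m₂² − 3 = 1.58240 − 3 ≈ -1.418

-1.418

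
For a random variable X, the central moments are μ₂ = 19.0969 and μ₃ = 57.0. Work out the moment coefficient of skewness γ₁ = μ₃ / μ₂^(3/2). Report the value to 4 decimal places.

σ = √μ₂ = √19.0969 = 4.37000
σ³ = μ₂^(3/2) = 83.45345
γ₁ = μ₃/σ³ = 57.0 / 83.45345 ≈ 0.6830

0.6830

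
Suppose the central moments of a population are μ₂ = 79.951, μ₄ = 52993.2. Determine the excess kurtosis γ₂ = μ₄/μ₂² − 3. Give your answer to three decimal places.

5.290

μ₂² = 79.951² = 6392.16240
μ₄/μ₂² = 52993.2 / 6392.16240 = 8.29034
γ₂ = 8.29034 − 3 ≈ 5.290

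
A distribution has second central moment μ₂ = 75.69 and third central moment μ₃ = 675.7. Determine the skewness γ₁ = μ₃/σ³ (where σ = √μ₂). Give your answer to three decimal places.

1.026

σ = √μ₂ = √75.69 = 8.70000
σ³ = μ₂^(3/2) = 658.50300
γ₁ = μ₃/σ³ = 675.7 / 658.50300 ≈ 1.026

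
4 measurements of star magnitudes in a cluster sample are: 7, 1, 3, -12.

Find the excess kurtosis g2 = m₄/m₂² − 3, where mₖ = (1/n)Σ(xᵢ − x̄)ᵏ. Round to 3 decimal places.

-0.865

x̄ = -0.2500
Σ(xᵢ − x̄)² = 202.7500 ⇒ m₂ = 50.68750
Σ(xᵢ − x̄)⁴ = 21938.0781 ⇒ m₄ = 5484.51953
m₂² = 2569.22266
g2 = m₄/m₂² − 3 = 2.13470 − 3 ≈ -0.865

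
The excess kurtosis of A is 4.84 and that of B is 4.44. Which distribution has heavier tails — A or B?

A

Higher excess kurtosis ⇒ heavier tails relative to the normal distribution.
4.84 vs 4.44: the larger is 4.84, so A has heavier tails.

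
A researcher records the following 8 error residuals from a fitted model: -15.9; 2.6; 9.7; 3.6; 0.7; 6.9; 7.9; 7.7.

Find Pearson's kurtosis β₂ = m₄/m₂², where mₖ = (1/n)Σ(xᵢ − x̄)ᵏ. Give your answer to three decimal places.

x̄ = 2.9000
Σ(xᵢ − x̄)² = 469.1400 ⇒ m₂ = 58.64250
Σ(xᵢ − x̄)⁴ = 128493.4866 ⇒ m₄ = 16061.68583
m₂² = 3438.94281
β₂ = m₄/m₂² = 16061.68583 / 3438.94281 ≈ 4.671

4.671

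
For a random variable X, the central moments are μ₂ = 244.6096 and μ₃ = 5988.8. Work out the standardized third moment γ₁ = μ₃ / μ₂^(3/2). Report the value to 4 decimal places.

1.5654

σ = √μ₂ = √244.6096 = 15.64000
σ³ = μ₂^(3/2) = 3825.69414
γ₁ = μ₃/σ³ = 5988.8 / 3825.69414 ≈ 1.5654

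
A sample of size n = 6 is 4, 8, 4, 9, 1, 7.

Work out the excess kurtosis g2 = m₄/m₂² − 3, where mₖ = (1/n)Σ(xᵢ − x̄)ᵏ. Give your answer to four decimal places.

x̄ = 5.5000
Σ(xᵢ − x̄)² = 45.5000 ⇒ m₂ = 7.58333
Σ(xᵢ − x̄)⁴ = 614.3750 ⇒ m₄ = 102.39583
m₂² = 57.50694
g2 = m₄/m₂² − 3 = 1.78058 − 3 ≈ -1.2194

-1.2194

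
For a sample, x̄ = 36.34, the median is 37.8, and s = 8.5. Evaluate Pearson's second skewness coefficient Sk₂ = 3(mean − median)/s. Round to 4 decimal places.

Sk₂ = 3(36.34 − 37.8) / 8.5 = 3 × -1.4600 / 8.5
    = -4.3800 / 8.5 ≈ -0.5153

-0.5153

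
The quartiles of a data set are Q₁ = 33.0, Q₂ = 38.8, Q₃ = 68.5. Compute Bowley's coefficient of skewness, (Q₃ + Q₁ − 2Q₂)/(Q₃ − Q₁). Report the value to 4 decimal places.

numerator: Q₃ + Q₁ − 2Q₂ = 68.5 + 33.0 − 2×38.8 = 23.9000
denominator: Q₃ − Q₁ = 68.5 − 33.0 = 35.5000
Bowley skewness = 23.9000 / 35.5000 ≈ 0.6732

0.6732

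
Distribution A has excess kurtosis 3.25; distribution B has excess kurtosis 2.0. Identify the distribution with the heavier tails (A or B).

A

Higher excess kurtosis ⇒ heavier tails relative to the normal distribution.
3.25 vs 2.0: the larger is 3.25, so A has heavier tails.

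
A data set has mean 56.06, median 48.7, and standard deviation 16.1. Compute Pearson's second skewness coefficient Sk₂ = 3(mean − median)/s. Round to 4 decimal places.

Sk₂ = 3(56.06 − 48.7) / 16.1 = 3 × 7.3600 / 16.1
    = 22.0800 / 16.1 ≈ 1.3714

1.3714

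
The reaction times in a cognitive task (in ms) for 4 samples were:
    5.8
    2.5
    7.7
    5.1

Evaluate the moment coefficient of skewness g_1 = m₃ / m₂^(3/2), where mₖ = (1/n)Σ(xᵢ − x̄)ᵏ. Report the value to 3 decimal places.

x̄ = (5.8 + 2.5 + 7.7 + 5.1) / 4 = 5.2750
deviations (xᵢ − x̄): 0.5250, -2.7750, 2.4250, -0.1750
Σ(xᵢ − x̄)² = 13.8875 ⇒ m₂ = 13.8875/4 = 3.47188
Σ(xᵢ − x̄)³ = -6.9694 ⇒ m₃ = -6.9694/4 = -1.74234
m₂^(3/2) = 3.47188^(1.5) = 6.46913
g_1 = m₃ / m₂^(3/2) = -1.74234 / 6.46913 ≈ -0.269

-0.269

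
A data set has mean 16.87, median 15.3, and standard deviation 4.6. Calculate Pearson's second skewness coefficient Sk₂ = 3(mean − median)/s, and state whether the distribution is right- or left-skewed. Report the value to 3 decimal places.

Sk₂ = 3(16.87 − 15.3) / 4.6 = 3 × 1.5700 / 4.6
    = 4.7100 / 4.6 ≈ 1.024
Sk₂ > 0 ⇒ mean > median ⇒ right-skewed (positive skew).

1.024, right-skewed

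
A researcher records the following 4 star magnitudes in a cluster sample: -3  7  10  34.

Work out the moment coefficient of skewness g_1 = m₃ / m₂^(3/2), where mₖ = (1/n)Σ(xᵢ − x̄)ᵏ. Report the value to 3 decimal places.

x̄ = (-3 + 7 + 10 + 34) / 4 = 12.0000
deviations (xᵢ − x̄): -15.0000, -5.0000, -2.0000, 22.0000
Σ(xᵢ − x̄)² = 738.0000 ⇒ m₂ = 738.0000/4 = 184.50000
Σ(xᵢ − x̄)³ = 7140.0000 ⇒ m₃ = 7140.0000/4 = 1785.00000
m₂^(3/2) = 184.50000^(1.5) = 2506.07784
g_1 = m₃ / m₂^(3/2) = 1785.00000 / 2506.07784 ≈ 0.712

0.712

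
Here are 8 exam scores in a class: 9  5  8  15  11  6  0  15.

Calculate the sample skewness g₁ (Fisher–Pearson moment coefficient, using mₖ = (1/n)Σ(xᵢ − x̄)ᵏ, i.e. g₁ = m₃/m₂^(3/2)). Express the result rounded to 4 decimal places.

x̄ = (9 + 5 + 8 + 15 + 11 + 6 + 0 + 15) / 8 = 8.6250
deviations (xᵢ − x̄): 0.3750, -3.6250, -0.6250, 6.3750, 2.3750, -2.6250, -8.6250, 6.3750
Σ(xᵢ − x̄)² = 181.8750 ⇒ m₂ = 181.8750/8 = 22.73438
Σ(xᵢ − x̄)³ = -175.9688 ⇒ m₃ = -175.9688/8 = -21.99609
m₂^(3/2) = 22.73438^(1.5) = 108.39881
g₁ = m₃ / m₂^(3/2) = -21.99609 / 108.39881 ≈ -0.2029

-0.2029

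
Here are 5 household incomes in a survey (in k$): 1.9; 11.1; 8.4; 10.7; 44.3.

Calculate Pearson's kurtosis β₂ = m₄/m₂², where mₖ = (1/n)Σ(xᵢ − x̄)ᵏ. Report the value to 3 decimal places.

3.037

x̄ = 15.2800
Σ(xᵢ − x̄)² = 1106.9680 ⇒ m₂ = 221.39360
Σ(xᵢ − x̄)⁴ = 744269.7147 ⇒ m₄ = 148853.94293
m₂² = 49015.12612
β₂ = m₄/m₂² = 148853.94293 / 49015.12612 ≈ 3.037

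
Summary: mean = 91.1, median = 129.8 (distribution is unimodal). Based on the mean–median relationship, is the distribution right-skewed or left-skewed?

mean − median = 91.1 − 129.8 = -38.7
mean < median ⇒ the longer tail is on the left ⇒ left-skewed (negatively skewed).

left-skewed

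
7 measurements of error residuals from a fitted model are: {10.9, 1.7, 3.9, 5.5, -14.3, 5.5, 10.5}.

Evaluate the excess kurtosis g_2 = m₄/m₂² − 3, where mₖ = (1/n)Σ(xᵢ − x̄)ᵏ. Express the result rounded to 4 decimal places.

0.8887

x̄ = 3.3857
Σ(xᵢ − x̄)² = 431.9086 ⇒ m₂ = 61.70122
Σ(xᵢ − x̄)⁴ = 103632.1679 ⇒ m₄ = 14804.59542
m₂² = 3807.04110
g_2 = m₄/m₂² − 3 = 3.88874 − 3 ≈ 0.8887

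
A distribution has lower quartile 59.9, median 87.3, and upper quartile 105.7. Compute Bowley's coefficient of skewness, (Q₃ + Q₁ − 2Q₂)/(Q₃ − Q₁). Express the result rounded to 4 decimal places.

numerator: Q₃ + Q₁ − 2Q₂ = 105.7 + 59.9 − 2×87.3 = -9.0000
denominator: Q₃ − Q₁ = 105.7 − 59.9 = 45.8000
Bowley skewness = -9.0000 / 45.8000 ≈ -0.1965

-0.1965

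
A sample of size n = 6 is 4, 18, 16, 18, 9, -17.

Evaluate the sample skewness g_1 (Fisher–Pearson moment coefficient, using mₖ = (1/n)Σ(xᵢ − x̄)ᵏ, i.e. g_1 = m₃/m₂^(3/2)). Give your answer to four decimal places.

x̄ = (4 + 18 + 16 + 18 + 9 - 17) / 6 = 8.0000
deviations (xᵢ − x̄): -4.0000, 10.0000, 8.0000, 10.0000, 1.0000, -25.0000
Σ(xᵢ − x̄)² = 906.0000 ⇒ m₂ = 906.0000/6 = 151.00000
Σ(xᵢ − x̄)³ = -13176.0000 ⇒ m₃ = -13176.0000/6 = -2196.00000
m₂^(3/2) = 151.00000^(1.5) = 1855.51906
g_1 = m₃ / m₂^(3/2) = -2196.00000 / 1855.51906 ≈ -1.1835

-1.1835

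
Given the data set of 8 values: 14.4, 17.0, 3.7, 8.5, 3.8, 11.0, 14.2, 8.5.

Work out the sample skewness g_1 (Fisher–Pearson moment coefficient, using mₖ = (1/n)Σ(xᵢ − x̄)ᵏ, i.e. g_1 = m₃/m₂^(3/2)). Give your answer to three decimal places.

-0.079

x̄ = (14.4 + 17.0 + 3.7 + 8.5 + 3.8 + 11.0 + 14.2 + 8.5) / 8 = 10.1375
deviations (xᵢ − x̄): 4.2625, 6.8625, -6.4375, -1.6375, -6.3375, 0.8625, 4.0625, -1.6375
Σ(xᵢ − x̄)² = 169.4788 ⇒ m₂ = 169.4788/8 = 21.18484
Σ(xᵢ − x̄)³ = -61.7838 ⇒ m₃ = -61.7838/8 = -7.72297
m₂^(3/2) = 21.18484^(1.5) = 97.50747
g_1 = m₃ / m₂^(3/2) = -7.72297 / 97.50747 ≈ -0.079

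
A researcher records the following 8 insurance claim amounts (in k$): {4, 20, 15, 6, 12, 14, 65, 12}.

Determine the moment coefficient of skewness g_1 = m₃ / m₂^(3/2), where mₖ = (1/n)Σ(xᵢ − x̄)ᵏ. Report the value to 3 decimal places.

1.969

x̄ = (4 + 20 + 15 + 6 + 12 + 14 + 65 + 12) / 8 = 18.5000
deviations (xᵢ − x̄): -14.5000, 1.5000, -3.5000, -12.5000, -6.5000, -4.5000, 46.5000, -6.5000
Σ(xᵢ − x̄)² = 2648.0000 ⇒ m₂ = 2648.0000/8 = 331.00000
Σ(xᵢ − x̄)³ = 94863.0000 ⇒ m₃ = 94863.0000/8 = 11857.87500
m₂^(3/2) = 331.00000^(1.5) = 6022.01719
g_1 = m₃ / m₂^(3/2) = 11857.87500 / 6022.01719 ≈ 1.969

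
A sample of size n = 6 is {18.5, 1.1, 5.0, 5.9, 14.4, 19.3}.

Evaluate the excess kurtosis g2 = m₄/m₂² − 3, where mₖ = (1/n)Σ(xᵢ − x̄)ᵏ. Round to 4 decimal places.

x̄ = 10.7000
Σ(xᵢ − x̄)² = 296.1800 ⇒ m₂ = 49.36333
Σ(xᵢ − x̄)⁴ = 19438.9106 ⇒ m₄ = 3239.81843
m₂² = 2436.73868
g2 = m₄/m₂² − 3 = 1.32957 − 3 ≈ -1.6704

-1.6704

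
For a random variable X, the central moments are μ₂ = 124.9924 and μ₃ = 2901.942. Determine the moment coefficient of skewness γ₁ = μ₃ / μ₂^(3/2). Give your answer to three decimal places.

σ = √μ₂ = √124.9924 = 11.18000
σ³ = μ₂^(3/2) = 1397.41503
γ₁ = μ₃/σ³ = 2901.942 / 1397.41503 ≈ 2.077

2.077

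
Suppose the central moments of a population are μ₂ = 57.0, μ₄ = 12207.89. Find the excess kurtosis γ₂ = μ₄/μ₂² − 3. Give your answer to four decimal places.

μ₂² = 57.0² = 3249.00000
μ₄/μ₂² = 12207.89 / 3249.00000 = 3.75743
γ₂ = 3.75743 − 3 ≈ 0.7574

0.7574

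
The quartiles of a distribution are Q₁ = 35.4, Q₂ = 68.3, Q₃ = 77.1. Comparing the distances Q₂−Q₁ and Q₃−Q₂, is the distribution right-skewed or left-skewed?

left-skewed

Q₂ − Q₁ = 32.9;  Q₃ − Q₂ = 8.8
Q₂ − Q₁ > Q₃ − Q₂ ⇒ the lower half is more spread out ⇒ left-skewed.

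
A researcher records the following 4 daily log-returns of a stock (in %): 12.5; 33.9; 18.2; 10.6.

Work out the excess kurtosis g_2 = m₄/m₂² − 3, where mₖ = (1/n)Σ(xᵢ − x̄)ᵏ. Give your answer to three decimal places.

-0.933

x̄ = 18.8000
Σ(xᵢ − x̄)² = 335.3000 ⇒ m₂ = 83.82500
Σ(xᵢ − x̄)⁴ = 58085.2034 ⇒ m₄ = 14521.30085
m₂² = 7026.63062
g_2 = m₄/m₂² − 3 = 2.06661 − 3 ≈ -0.933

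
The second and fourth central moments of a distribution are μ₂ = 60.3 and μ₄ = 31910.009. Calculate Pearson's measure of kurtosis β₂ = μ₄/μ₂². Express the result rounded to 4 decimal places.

μ₂² = 60.3² = 3636.09000
μ₄/μ₂² = 31910.009 / 3636.09000 = 8.77591
β₂ ≈ 8.7759

8.7759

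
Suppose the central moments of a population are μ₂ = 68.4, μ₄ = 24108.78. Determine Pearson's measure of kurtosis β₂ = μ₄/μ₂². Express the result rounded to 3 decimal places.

μ₂² = 68.4² = 4678.56000
μ₄/μ₂² = 24108.78 / 4678.56000 = 5.15303
β₂ ≈ 5.153

5.153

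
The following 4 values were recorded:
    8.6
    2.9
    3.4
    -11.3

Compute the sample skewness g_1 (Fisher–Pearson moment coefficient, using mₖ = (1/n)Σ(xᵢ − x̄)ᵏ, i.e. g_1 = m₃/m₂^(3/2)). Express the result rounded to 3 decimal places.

-0.828

x̄ = (8.6 + 2.9 + 3.4 - 11.3) / 4 = 0.9000
deviations (xᵢ − x̄): 7.7000, 2.0000, 2.5000, -12.2000
Σ(xᵢ − x̄)² = 218.3800 ⇒ m₂ = 218.3800/4 = 54.59500
Σ(xᵢ − x̄)³ = -1335.6900 ⇒ m₃ = -1335.6900/4 = -333.92250
m₂^(3/2) = 54.59500^(1.5) = 403.39388
g_1 = m₃ / m₂^(3/2) = -333.92250 / 403.39388 ≈ -0.828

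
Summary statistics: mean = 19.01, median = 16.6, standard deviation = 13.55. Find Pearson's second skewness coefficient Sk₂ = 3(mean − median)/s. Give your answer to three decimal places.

0.534

Sk₂ = 3(19.01 − 16.6) / 13.55 = 3 × 2.4100 / 13.55
    = 7.2300 / 13.55 ≈ 0.534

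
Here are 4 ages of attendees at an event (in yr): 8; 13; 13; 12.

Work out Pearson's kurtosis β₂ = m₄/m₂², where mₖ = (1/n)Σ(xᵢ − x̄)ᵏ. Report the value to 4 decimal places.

2.2180

x̄ = 11.5000
Σ(xᵢ − x̄)² = 17.0000 ⇒ m₂ = 4.25000
Σ(xᵢ − x̄)⁴ = 160.2500 ⇒ m₄ = 40.06250
m₂² = 18.06250
β₂ = m₄/m₂² = 40.06250 / 18.06250 ≈ 2.2180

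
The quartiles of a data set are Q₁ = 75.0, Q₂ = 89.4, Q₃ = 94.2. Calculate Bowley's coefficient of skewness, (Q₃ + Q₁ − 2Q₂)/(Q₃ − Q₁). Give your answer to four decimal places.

-0.5000

numerator: Q₃ + Q₁ − 2Q₂ = 94.2 + 75.0 − 2×89.4 = -9.6000
denominator: Q₃ − Q₁ = 94.2 − 75.0 = 19.2000
Bowley skewness = -9.6000 / 19.2000 ≈ -0.5000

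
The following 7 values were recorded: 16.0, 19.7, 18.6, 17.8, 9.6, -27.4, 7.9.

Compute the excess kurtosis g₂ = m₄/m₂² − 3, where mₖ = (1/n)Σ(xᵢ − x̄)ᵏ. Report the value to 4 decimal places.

x̄ = 8.8857
Σ(xᵢ − x̄)² = 1659.5286 ⇒ m₂ = 237.07551
Σ(xᵢ − x̄)⁴ = 1765034.9874 ⇒ m₄ = 252147.85534
m₂² = 56204.79754
g₂ = m₄/m₂² − 3 = 4.48623 − 3 ≈ 1.4862

1.4862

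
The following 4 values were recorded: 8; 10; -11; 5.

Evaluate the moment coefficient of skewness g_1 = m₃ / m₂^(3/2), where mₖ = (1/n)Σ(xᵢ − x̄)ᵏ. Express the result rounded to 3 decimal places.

-1.000

x̄ = (8 + 10 - 11 + 5) / 4 = 3.0000
deviations (xᵢ − x̄): 5.0000, 7.0000, -14.0000, 2.0000
Σ(xᵢ − x̄)² = 274.0000 ⇒ m₂ = 274.0000/4 = 68.50000
Σ(xᵢ − x̄)³ = -2268.0000 ⇒ m₃ = -2268.0000/4 = -567.00000
m₂^(3/2) = 68.50000^(1.5) = 566.93838
g_1 = m₃ / m₂^(3/2) = -567.00000 / 566.93838 ≈ -1.000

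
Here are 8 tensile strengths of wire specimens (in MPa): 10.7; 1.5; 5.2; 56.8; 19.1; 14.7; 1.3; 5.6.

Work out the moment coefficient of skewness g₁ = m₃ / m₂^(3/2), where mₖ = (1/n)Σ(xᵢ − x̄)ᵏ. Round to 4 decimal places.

x̄ = (10.7 + 1.5 + 5.2 + 56.8 + 19.1 + 14.7 + 1.3 + 5.6) / 8 = 14.3625
deviations (xᵢ − x̄): -3.6625, -12.8625, -9.1625, 42.4375, 4.7375, 0.3375, -13.0625, -8.7625
Σ(xᵢ − x̄)² = 2333.7188 ⇒ m₂ = 2333.7188/8 = 291.71484
Σ(xᵢ − x̄)³ = 70685.8248 ⇒ m₃ = 70685.8248/8 = 8835.72810
m₂^(3/2) = 291.71484^(1.5) = 4982.39084
g₁ = m₃ / m₂^(3/2) = 8835.72810 / 4982.39084 ≈ 1.7734

1.7734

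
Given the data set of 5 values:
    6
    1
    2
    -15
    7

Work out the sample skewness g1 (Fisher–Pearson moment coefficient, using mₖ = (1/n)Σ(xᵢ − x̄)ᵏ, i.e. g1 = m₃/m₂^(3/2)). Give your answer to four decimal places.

x̄ = (6 + 1 + 2 - 15 + 7) / 5 = 0.2000
deviations (xᵢ − x̄): 5.8000, 0.8000, 1.8000, -15.2000, 6.8000
Σ(xᵢ − x̄)² = 314.8000 ⇒ m₂ = 314.8000/5 = 62.96000
Σ(xᵢ − x̄)³ = -2995.9200 ⇒ m₃ = -2995.9200/5 = -599.18400
m₂^(3/2) = 62.96000^(1.5) = 499.57084
g1 = m₃ / m₂^(3/2) = -599.18400 / 499.57084 ≈ -1.1994

-1.1994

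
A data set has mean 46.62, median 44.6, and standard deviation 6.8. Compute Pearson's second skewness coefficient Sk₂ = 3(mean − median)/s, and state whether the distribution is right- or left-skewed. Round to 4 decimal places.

0.8912, right-skewed

Sk₂ = 3(46.62 − 44.6) / 6.8 = 3 × 2.0200 / 6.8
    = 6.0600 / 6.8 ≈ 0.8912
Sk₂ > 0 ⇒ mean > median ⇒ right-skewed (positive skew).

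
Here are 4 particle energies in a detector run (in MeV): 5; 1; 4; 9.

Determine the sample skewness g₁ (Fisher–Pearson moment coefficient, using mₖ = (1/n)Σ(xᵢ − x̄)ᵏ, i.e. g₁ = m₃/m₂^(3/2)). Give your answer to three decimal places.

0.252

x̄ = (5 + 1 + 4 + 9) / 4 = 4.7500
deviations (xᵢ − x̄): 0.2500, -3.7500, -0.7500, 4.2500
Σ(xᵢ − x̄)² = 32.7500 ⇒ m₂ = 32.7500/4 = 8.18750
Σ(xᵢ − x̄)³ = 23.6250 ⇒ m₃ = 23.6250/4 = 5.90625
m₂^(3/2) = 8.18750^(1.5) = 23.42756
g₁ = m₃ / m₂^(3/2) = 5.90625 / 23.42756 ≈ 0.252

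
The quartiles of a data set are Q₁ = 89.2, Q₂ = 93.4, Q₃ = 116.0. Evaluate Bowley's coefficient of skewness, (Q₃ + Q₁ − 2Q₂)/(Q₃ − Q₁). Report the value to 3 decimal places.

numerator: Q₃ + Q₁ − 2Q₂ = 116.0 + 89.2 − 2×93.4 = 18.4000
denominator: Q₃ − Q₁ = 116.0 − 89.2 = 26.8000
Bowley skewness = 18.4000 / 26.8000 ≈ 0.687

0.687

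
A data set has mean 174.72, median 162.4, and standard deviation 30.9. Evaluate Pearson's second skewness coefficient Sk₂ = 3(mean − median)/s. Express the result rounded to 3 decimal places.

1.196

Sk₂ = 3(174.72 − 162.4) / 30.9 = 3 × 12.3200 / 30.9
    = 36.9600 / 30.9 ≈ 1.196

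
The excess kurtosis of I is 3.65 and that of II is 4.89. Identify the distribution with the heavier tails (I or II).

Higher excess kurtosis ⇒ heavier tails relative to the normal distribution.
3.65 vs 4.89: the larger is 4.89, so II has heavier tails.

II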